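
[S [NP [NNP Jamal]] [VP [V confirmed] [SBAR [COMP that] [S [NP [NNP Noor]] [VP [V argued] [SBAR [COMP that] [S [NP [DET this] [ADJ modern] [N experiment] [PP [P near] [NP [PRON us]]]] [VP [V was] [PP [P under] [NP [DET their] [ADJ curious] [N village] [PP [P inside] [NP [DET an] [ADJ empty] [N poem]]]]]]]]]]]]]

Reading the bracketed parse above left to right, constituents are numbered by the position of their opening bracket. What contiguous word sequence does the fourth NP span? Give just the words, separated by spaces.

us

The NP opening brackets appear, in order, over: "Jamal"; "Noor"; "this modern experiment near us"; "us"; "their curious village inside an empty poem"; "an empty poem". The fourth one spans "us".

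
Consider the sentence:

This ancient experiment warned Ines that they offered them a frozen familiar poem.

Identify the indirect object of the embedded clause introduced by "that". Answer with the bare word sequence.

them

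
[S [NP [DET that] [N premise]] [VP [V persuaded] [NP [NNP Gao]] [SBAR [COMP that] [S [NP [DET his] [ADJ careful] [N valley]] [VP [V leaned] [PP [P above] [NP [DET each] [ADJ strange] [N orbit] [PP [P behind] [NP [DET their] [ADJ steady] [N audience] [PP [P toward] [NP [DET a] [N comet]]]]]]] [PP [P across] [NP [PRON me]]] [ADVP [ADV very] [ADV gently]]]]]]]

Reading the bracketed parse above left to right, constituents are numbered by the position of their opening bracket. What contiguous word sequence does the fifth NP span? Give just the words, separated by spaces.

The NP opening brackets appear, in order, over: "that premise"; "Gao"; "his careful valley"; "each strange orbit behind their steady audience toward a comet"; "their steady audience toward a comet"; "a comet"; "me". The fifth one spans "their steady audience toward a comet".

their steady audience toward a comet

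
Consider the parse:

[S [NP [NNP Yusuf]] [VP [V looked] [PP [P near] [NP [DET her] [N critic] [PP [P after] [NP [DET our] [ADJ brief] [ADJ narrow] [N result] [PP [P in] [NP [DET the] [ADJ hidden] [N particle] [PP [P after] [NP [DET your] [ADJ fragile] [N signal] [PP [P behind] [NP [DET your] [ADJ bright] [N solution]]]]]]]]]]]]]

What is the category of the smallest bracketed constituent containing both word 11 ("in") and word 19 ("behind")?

Both words fall inside [PP in the hidden particle after your fragile signal behind your bright solution] (words 11–22), and no smaller constituent contains them both. Label: PP.

PP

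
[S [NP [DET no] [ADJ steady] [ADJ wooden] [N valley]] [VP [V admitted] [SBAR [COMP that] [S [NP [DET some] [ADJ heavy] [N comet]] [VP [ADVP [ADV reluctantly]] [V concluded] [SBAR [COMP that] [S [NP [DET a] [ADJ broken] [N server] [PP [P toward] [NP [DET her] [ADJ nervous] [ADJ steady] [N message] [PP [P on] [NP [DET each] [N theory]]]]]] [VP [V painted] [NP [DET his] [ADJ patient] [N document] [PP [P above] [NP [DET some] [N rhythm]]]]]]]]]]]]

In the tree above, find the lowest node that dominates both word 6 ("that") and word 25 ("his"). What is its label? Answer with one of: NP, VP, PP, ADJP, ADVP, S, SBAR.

SBAR

Word 6 lies under S → VP → SBAR → COMP; word 25 lies under S → VP → SBAR → S → VP → SBAR → S → VP → NP → DET. The lowest shared node is the SBAR.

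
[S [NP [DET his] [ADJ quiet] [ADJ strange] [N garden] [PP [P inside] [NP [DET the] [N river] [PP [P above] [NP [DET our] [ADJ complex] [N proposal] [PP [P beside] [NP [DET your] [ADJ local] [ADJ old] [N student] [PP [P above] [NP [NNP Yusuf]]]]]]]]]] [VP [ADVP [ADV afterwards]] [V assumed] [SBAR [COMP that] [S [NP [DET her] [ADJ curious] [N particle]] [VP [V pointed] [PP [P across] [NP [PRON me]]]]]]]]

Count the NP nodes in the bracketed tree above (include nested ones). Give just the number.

7

Listing each NP by its span: [NP his quiet strange garden inside the river above our complex proposal beside your local old student above Yusuf]; [NP the river above our complex proposal beside your local old student above Yusuf]; [NP our complex proposal beside your local old student above Yusuf]; [NP your local old student above Yusuf]; [NP Yusuf]; [NP her curious particle] … — that makes 7.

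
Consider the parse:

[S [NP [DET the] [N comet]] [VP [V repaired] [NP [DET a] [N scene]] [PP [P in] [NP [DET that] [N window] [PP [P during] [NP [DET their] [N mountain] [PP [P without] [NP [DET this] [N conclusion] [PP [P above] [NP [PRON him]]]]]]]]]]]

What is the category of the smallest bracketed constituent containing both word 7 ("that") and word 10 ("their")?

NP

The smallest bracket enclosing both words is [NP that window during their mountain without this conclusion above him], so the label is NP.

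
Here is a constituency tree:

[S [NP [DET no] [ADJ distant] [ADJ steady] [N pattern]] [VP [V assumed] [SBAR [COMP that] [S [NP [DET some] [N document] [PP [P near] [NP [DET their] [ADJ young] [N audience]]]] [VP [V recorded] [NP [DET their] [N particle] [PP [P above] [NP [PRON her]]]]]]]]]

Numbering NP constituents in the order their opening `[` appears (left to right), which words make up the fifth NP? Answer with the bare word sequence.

her

In left-to-right order the NP constituents are "no distant steady pattern"; "some document near their young audience"; "their young audience"; "their particle above her"; "her". Number 5 is "her".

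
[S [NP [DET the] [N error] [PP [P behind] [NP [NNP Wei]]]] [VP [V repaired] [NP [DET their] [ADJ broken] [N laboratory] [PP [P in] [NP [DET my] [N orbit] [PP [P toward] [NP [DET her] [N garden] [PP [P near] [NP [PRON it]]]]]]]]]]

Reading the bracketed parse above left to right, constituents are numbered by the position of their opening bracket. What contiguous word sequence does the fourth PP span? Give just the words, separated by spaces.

near it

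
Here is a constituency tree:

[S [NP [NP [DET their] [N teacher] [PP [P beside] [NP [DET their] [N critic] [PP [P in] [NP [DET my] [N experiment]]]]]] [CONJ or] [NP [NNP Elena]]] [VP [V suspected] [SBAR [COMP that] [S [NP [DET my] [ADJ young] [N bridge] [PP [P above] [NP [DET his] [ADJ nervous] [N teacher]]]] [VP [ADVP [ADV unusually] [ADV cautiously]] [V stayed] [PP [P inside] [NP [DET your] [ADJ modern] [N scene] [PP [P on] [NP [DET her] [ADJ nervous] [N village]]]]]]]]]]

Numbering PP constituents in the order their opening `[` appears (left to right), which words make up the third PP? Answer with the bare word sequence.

The PP opening brackets appear, in order, over: "beside their critic in my experiment"; "in my experiment"; "above his nervous teacher"; "inside your modern scene on her nervous village"; "on her nervous village". The third one spans "above his nervous teacher".

above his nervous teacher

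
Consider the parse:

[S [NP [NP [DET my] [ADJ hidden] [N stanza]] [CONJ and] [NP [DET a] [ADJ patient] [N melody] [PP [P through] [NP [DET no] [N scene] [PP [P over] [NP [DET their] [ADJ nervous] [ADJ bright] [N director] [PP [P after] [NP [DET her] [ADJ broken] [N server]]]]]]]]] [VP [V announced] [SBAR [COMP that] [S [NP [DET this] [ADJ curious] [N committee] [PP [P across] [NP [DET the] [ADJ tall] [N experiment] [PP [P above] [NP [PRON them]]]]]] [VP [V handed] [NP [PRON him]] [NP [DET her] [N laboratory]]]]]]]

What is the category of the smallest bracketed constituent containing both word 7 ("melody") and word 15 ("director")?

NP

The smallest bracket enclosing both words is [NP a patient melody through no scene over their nervous bright director after her broken server], so the label is NP.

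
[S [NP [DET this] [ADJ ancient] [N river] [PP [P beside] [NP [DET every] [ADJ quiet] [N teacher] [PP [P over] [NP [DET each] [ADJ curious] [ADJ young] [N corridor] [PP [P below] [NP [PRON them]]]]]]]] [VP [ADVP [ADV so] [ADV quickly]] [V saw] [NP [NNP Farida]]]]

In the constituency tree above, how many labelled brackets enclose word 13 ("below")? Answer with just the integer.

8

The word sits inside P, which is inside PP, inside NP, inside PP, inside NP, inside PP, inside NP, inside S — 8 brackets in all.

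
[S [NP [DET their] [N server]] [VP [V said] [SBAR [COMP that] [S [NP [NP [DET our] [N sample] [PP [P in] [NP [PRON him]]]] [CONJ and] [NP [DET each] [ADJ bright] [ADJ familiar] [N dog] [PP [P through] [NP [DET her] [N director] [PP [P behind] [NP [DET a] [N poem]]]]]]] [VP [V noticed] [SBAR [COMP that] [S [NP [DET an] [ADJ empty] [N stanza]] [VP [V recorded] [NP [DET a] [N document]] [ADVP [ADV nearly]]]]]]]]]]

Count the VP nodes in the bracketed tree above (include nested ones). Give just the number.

The VP constituents are: [VP said that our sample in him and each bright familiar dog through her director behind a poem noticed that an empty stanza recorded a document nearly]; [VP noticed that an empty stanza recorded a document nearly]; [VP recorded a document nearly]. Total: 3.

3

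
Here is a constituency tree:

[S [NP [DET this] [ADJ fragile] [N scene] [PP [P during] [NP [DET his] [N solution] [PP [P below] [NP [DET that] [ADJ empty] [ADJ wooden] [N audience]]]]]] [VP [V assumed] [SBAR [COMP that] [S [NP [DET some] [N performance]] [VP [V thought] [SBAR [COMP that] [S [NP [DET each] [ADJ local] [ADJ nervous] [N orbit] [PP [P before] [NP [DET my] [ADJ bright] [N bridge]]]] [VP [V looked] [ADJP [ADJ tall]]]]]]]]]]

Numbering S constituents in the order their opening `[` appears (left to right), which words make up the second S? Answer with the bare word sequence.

some performance thought that each local nervous orbit before my bright bridge looked tall

In left-to-right order the S constituents are "this fragile scene during his solution below that empty wooden audience assumed that some performance thought that each local nervous orbit before my bright bridge looked tall"; "some performance thought that each local nervous orbit before my bright bridge looked tall"; "each local nervous orbit before my bright bridge looked tall". Number 2 is "some performance thought that each local nervous orbit before my bright bridge looked tall".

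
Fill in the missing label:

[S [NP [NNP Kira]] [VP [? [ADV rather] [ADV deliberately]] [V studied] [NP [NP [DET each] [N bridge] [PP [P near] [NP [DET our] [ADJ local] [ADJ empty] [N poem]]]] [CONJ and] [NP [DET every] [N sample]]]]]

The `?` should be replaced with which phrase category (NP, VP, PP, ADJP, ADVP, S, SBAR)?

ADVP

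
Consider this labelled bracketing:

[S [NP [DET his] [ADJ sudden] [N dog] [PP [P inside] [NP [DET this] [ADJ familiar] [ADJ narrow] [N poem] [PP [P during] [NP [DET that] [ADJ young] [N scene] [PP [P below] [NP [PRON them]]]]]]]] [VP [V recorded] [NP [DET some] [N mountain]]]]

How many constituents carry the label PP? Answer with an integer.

3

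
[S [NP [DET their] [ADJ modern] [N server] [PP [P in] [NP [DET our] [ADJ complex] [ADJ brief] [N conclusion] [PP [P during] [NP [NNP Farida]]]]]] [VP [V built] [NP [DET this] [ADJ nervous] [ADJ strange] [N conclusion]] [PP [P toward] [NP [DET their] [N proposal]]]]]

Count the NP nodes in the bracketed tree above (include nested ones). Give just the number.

5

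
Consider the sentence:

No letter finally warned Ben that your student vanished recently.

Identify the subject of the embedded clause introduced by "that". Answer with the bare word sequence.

your student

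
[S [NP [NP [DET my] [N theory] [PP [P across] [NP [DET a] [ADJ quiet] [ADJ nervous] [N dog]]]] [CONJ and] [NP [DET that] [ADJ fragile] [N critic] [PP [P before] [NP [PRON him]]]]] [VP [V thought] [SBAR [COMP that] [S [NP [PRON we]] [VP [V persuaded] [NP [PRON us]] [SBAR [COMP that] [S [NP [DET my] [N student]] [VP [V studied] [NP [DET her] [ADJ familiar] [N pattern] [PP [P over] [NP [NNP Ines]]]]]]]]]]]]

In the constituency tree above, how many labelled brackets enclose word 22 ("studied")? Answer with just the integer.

9

Path from the root down to the word: S → VP → SBAR → S → VP → SBAR → S → VP → V. That is 9 enclosing brackets.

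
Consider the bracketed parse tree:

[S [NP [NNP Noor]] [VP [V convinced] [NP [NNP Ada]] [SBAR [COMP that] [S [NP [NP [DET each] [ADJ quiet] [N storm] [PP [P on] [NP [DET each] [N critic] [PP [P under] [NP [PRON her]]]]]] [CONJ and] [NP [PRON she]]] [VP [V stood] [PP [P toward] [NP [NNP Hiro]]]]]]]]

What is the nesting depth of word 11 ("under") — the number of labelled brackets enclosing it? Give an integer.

10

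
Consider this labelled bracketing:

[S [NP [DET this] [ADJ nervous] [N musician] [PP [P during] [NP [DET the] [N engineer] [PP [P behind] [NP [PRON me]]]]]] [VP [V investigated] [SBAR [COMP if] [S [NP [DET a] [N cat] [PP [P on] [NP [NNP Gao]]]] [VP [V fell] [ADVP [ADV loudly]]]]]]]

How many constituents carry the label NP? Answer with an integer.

5

The NP constituents are: [NP this nervous musician during the engineer behind me]; [NP the engineer behind me]; [NP me]; [NP a cat on Gao]; [NP Gao]. Total: 5.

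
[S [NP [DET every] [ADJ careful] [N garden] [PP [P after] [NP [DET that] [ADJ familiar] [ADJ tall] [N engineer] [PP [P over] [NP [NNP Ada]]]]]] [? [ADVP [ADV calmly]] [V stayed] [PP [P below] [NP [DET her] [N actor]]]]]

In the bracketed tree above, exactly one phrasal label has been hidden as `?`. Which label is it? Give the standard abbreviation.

VP

The `?` node immediately contains: ADVP, V 'stayed', PP. That is the internal structure of a verb phrase, so the label is VP.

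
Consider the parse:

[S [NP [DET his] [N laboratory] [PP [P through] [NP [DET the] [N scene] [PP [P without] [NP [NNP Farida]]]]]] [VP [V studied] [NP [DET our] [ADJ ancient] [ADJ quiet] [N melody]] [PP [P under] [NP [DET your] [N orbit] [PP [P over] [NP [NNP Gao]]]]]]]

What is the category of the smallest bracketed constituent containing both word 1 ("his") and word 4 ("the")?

The smallest bracket enclosing both words is [NP his laboratory through the scene without Farida], so the label is NP.

NP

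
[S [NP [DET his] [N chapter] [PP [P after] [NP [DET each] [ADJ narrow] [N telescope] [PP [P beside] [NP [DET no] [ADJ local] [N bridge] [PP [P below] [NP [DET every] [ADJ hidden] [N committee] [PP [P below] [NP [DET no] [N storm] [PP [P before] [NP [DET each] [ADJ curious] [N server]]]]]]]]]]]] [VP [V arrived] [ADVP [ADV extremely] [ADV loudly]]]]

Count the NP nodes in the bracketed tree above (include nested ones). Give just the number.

6

Listing each NP by its span: [NP his chapter after each narrow telescope beside no local bridge below every hidden committee below no storm before each curious server]; [NP each narrow telescope beside no local bridge below every hidden committee below no storm before each curious server]; [NP no local bridge below every hidden committee below no storm before each curious server]; [NP every hidden committee below no storm before each curious server]; [NP no storm before each curious server]; [NP each curious server] — that makes 6.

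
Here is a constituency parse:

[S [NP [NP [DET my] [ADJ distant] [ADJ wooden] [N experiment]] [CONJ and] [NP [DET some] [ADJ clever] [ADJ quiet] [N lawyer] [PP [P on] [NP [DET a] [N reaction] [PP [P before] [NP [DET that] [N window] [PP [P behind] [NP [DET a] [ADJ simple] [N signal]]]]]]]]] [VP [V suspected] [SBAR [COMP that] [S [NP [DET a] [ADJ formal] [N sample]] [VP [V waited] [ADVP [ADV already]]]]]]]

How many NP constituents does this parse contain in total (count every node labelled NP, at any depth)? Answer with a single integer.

7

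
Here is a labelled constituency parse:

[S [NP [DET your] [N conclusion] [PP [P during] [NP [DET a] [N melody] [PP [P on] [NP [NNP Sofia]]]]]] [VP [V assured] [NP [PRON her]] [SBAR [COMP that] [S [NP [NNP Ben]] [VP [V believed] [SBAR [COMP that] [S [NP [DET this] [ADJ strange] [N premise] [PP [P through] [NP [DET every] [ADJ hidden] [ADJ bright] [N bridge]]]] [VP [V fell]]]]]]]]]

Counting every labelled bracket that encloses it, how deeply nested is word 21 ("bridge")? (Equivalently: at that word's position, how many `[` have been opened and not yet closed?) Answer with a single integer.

11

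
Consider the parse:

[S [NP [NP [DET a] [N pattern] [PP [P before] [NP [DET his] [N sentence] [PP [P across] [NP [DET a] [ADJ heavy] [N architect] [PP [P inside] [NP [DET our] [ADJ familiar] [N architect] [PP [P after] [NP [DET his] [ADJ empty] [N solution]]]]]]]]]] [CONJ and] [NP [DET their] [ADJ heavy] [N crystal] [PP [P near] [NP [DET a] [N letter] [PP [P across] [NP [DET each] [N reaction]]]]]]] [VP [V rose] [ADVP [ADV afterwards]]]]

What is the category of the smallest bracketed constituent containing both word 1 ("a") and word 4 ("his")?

Both words fall inside [NP a pattern before his sentence across a heavy architect inside our familiar architect after his empty solution] (words 1–17), and no smaller constituent contains them both. Label: NP.

NP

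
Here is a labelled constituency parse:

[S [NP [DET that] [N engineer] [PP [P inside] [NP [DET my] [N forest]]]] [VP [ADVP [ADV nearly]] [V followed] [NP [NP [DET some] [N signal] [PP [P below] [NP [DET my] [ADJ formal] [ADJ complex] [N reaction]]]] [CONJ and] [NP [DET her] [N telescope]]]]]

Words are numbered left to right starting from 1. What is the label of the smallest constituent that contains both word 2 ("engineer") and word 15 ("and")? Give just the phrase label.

S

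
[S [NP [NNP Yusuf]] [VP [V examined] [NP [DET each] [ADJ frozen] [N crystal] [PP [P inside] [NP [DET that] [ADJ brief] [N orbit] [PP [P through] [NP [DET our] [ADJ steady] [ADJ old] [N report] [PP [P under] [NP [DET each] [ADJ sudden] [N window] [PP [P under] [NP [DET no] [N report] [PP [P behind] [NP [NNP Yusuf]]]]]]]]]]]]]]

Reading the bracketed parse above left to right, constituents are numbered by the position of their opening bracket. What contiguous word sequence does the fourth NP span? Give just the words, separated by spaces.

our steady old report under each sudden window under no report behind Yusuf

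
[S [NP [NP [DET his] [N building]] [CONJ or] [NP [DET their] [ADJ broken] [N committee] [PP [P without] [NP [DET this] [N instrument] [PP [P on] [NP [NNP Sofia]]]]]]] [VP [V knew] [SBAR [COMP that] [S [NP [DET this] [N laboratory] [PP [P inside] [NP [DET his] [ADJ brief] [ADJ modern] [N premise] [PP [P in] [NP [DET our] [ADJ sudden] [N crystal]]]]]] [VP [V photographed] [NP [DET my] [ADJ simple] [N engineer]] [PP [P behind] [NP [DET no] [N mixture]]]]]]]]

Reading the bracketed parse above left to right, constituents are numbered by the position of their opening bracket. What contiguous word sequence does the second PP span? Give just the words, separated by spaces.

on Sofia

In left-to-right order the PP constituents are "without this instrument on Sofia"; "on Sofia"; "inside his brief modern premise in our sudden crystal"; "in our sudden crystal"; "behind no mixture". Number 2 is "on Sofia".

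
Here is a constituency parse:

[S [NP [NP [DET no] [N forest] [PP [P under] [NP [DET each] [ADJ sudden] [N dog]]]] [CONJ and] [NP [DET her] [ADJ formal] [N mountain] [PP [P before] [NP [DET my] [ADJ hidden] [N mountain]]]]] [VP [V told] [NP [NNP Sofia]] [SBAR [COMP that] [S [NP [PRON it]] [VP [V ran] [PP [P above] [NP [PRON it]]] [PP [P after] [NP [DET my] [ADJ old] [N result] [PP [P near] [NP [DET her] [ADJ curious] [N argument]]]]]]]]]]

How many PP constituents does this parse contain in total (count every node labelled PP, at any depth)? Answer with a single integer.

The PP constituents are: [PP under each sudden dog]; [PP before my hidden mountain]; [PP above it]; [PP after my old result near her curious argument]; [PP near her curious argument]. Total: 5.

5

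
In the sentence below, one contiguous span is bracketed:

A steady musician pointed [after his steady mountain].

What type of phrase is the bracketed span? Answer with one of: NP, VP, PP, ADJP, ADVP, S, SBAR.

PP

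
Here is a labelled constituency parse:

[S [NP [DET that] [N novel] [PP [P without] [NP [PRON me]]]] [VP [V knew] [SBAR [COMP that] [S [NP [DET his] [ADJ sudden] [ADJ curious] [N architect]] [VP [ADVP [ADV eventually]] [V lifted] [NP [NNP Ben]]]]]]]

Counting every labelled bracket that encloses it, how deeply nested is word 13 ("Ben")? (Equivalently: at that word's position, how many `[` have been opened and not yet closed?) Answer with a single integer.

7

Counting open brackets not yet closed at "Ben": [S [VP [SBAR [S [VP [NP [NNP = 7.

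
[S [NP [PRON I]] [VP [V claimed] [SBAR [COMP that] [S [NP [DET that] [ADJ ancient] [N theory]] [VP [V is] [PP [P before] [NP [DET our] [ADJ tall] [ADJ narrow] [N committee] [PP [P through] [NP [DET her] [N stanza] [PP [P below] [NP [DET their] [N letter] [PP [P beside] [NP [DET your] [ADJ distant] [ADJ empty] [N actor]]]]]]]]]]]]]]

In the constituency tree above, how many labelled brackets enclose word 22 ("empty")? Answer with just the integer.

14

Path from the root down to the word: S → VP → SBAR → S → VP → PP → NP → PP → NP → PP → NP → PP → NP → ADJ. That is 14 enclosing brackets.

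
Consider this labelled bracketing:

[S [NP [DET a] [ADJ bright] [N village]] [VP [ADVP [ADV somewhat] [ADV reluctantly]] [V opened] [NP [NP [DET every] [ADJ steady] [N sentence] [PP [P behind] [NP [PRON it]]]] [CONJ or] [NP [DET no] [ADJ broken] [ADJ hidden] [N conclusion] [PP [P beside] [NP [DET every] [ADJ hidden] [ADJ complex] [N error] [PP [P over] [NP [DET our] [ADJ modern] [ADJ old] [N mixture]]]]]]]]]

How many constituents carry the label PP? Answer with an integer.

3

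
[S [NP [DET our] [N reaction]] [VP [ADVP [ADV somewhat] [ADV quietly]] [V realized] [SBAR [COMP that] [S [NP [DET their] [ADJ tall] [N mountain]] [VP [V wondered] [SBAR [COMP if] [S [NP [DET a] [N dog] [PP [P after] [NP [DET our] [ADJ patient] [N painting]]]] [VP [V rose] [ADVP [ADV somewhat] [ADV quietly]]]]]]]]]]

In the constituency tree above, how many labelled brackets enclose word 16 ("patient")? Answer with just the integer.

Counting open brackets not yet closed at "patient": [S [VP [SBAR [S [VP [SBAR [S [NP [PP [NP [ADJ = 11.

11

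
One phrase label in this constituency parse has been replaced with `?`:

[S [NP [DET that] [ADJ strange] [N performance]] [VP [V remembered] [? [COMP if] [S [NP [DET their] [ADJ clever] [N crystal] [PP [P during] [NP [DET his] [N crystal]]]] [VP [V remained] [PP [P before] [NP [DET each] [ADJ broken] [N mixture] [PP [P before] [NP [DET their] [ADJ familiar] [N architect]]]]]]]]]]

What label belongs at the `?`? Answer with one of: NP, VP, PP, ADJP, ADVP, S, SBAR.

The `?` node immediately contains: COMP 'if', S. That is the internal structure of a subordinate clause, so the label is SBAR.

SBAR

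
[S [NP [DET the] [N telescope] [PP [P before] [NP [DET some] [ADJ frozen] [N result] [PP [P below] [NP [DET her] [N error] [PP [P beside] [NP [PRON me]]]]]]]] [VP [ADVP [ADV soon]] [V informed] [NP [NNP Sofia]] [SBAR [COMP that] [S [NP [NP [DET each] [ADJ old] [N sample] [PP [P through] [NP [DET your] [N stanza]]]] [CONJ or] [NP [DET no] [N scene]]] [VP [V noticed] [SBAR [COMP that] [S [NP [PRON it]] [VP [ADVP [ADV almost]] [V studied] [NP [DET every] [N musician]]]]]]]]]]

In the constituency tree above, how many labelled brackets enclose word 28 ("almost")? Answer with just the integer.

10

The word sits inside ADV, which is inside ADVP, inside VP, inside S, inside SBAR, inside VP, inside S, inside SBAR, inside VP, inside S — 10 brackets in all.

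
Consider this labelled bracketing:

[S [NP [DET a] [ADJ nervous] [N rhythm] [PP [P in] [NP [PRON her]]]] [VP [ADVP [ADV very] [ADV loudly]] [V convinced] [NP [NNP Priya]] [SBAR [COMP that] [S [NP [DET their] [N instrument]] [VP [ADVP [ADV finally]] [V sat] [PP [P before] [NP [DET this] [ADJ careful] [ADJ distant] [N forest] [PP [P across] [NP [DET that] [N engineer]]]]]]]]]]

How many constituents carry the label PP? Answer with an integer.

3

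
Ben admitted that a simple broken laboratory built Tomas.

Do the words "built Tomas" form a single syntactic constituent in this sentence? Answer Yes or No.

These words form the whole verb phrase headed by "built", so yes — one constituent.

Yes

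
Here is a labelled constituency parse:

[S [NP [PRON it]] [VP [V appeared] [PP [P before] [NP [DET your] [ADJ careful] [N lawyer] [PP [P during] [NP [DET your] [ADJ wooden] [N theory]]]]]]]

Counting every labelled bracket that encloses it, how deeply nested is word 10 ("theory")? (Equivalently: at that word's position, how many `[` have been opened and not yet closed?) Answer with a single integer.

7

Counting open brackets not yet closed at "theory": [S [VP [PP [NP [PP [NP [N = 7.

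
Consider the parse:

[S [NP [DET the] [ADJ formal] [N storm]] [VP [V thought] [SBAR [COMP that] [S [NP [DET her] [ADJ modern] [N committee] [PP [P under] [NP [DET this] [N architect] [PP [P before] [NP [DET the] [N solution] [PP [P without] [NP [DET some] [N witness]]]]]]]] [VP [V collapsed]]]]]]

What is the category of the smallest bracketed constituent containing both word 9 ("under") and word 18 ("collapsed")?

Word 9 lies under S → VP → SBAR → S → NP → PP → P; word 18 lies under S → VP → SBAR → S → VP → V. The lowest shared node is the S.

S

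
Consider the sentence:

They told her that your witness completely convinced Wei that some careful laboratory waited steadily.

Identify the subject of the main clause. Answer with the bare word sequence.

In the main clause the verb is "told"; the NP preceding it, "they", is the subject.

they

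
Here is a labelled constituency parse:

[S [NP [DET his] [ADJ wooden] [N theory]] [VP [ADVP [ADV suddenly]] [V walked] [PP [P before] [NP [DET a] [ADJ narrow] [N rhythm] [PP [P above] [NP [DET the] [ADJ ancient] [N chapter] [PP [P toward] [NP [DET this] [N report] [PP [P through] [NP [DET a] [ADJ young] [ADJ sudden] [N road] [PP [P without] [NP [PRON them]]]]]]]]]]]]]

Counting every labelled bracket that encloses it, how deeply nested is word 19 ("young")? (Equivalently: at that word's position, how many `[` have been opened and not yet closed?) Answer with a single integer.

The word sits inside ADJ, which is inside NP, inside PP, inside NP, inside PP, inside NP, inside PP, inside NP, inside PP, inside VP, inside S — 11 brackets in all.

11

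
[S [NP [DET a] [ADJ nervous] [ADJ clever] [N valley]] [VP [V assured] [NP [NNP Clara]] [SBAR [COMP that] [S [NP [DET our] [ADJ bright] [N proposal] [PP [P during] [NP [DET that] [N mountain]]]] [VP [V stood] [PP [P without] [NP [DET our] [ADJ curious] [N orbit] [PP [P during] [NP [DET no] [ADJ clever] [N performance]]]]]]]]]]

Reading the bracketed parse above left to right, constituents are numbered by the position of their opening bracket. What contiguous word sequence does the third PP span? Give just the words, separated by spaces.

during no clever performance

Opening `[PP` markers occur at word positions 11, 15, 19; the third of these opens the constituent [PP during no clever performance].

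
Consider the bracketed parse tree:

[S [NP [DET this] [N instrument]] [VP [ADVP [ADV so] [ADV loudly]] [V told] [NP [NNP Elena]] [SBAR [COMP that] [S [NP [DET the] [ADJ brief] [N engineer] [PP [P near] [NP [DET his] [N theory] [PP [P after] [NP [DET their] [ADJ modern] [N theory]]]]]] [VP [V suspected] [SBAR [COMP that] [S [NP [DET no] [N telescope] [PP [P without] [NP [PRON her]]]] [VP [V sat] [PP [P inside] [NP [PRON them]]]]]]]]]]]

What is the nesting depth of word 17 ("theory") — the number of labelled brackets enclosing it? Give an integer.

10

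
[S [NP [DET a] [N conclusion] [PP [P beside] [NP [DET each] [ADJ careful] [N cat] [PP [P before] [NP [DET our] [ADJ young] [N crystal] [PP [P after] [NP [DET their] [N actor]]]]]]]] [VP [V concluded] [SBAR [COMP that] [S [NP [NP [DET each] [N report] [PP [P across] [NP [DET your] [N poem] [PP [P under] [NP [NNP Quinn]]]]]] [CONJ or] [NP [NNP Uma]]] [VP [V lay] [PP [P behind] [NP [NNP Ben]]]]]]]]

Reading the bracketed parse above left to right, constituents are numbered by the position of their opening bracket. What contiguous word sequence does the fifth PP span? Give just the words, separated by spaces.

under Quinn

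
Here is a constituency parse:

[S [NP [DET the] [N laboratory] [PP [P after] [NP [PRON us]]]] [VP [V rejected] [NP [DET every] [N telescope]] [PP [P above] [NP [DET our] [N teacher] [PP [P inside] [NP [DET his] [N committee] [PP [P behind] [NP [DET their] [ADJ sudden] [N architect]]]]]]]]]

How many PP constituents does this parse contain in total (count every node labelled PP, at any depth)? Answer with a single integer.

4

Scanning left to right, an opening `[PP` appears at word positions 3, 8, 11, 14 — 4 in total.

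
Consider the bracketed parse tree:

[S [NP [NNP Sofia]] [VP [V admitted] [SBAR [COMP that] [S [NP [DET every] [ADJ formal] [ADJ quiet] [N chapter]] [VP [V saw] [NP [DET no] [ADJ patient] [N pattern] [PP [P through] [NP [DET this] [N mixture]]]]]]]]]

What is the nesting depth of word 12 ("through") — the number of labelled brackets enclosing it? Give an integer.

8

Path from the root down to the word: S → VP → SBAR → S → VP → NP → PP → P. That is 8 enclosing brackets.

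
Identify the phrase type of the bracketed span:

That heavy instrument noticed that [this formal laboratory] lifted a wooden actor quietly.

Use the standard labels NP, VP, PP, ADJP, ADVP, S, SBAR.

NP

The bracketed span "this formal laboratory" is headed by "laboratory", making it a noun phrase (NP).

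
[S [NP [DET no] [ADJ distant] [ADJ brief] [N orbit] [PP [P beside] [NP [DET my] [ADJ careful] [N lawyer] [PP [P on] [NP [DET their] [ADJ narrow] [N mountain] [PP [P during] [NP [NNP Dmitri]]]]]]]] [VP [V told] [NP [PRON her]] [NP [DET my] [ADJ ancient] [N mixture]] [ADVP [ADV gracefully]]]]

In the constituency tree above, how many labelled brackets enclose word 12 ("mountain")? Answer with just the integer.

Counting open brackets not yet closed at "mountain": [S [NP [PP [NP [PP [NP [N = 7.

7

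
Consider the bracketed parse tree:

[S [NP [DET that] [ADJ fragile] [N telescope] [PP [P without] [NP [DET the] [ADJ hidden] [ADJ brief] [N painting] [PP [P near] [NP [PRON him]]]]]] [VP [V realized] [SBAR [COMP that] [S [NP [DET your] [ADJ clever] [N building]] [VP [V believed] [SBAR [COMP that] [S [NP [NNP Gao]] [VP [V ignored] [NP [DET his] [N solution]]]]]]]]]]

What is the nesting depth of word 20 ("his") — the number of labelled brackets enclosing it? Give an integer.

10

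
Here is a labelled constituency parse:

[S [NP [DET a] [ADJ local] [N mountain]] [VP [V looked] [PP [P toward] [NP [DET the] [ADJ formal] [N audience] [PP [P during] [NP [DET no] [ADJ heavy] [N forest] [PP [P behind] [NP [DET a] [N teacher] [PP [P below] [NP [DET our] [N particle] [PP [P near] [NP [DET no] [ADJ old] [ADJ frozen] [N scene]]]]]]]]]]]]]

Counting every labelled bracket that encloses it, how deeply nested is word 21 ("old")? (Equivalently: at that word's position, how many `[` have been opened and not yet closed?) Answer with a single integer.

13

Counting open brackets not yet closed at "old": [S [VP [PP [NP [PP [NP [PP [NP [PP [NP [PP [NP [ADJ = 13.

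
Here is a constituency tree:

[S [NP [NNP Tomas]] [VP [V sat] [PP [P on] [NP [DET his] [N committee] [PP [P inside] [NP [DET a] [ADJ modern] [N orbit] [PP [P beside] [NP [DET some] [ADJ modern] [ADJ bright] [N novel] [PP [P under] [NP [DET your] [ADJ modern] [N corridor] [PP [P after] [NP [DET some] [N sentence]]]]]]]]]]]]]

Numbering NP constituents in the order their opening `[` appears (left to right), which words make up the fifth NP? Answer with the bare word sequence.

your modern corridor after some sentence

Opening `[NP` markers occur at word positions 1, 4, 7, 11, 16, 20; the fifth of these opens the constituent [NP your modern corridor after some sentence].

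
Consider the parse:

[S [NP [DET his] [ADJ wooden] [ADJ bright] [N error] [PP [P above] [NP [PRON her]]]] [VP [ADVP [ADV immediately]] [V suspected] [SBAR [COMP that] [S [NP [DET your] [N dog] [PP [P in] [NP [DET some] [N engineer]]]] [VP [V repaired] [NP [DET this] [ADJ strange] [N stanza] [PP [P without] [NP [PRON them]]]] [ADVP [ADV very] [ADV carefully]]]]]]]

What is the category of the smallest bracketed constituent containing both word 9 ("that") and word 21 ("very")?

The smallest bracket enclosing both words is [SBAR that your dog in some engineer repaired this strange stanza without them very carefully], so the label is SBAR.

SBAR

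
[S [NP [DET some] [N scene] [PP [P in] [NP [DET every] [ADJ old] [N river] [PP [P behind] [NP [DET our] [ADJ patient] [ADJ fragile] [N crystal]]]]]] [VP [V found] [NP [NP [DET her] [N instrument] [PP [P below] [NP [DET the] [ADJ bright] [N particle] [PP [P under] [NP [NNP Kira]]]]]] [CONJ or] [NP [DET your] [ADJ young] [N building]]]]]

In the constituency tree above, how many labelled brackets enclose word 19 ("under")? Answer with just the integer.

Path from the root down to the word: S → VP → NP → NP → PP → NP → PP → P. That is 8 enclosing brackets.

8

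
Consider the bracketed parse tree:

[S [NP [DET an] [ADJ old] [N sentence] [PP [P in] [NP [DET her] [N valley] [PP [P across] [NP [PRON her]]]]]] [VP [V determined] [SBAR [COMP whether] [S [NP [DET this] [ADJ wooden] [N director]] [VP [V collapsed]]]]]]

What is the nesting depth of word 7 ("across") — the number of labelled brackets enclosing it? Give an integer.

Path from the root down to the word: S → NP → PP → NP → PP → P. That is 6 enclosing brackets.

6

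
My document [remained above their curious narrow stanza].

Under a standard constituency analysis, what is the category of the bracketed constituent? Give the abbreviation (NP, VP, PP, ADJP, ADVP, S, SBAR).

VP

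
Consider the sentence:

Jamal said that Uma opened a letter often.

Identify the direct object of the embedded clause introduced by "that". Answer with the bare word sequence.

a letter

The verb of the embedded clause introduced by "that" is "opened"; its direct object is the NP "a letter".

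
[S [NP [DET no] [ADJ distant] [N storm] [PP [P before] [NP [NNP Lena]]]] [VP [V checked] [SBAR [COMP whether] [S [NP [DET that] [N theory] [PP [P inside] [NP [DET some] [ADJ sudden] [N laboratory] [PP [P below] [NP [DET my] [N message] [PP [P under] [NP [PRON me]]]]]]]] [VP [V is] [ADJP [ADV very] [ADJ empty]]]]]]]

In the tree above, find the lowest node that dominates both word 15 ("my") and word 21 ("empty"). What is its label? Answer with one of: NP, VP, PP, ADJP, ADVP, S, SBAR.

S

Both words fall inside [S that theory inside some sudden laboratory below my message under me is very empty] (words 8–21), and no smaller constituent contains them both. Label: S.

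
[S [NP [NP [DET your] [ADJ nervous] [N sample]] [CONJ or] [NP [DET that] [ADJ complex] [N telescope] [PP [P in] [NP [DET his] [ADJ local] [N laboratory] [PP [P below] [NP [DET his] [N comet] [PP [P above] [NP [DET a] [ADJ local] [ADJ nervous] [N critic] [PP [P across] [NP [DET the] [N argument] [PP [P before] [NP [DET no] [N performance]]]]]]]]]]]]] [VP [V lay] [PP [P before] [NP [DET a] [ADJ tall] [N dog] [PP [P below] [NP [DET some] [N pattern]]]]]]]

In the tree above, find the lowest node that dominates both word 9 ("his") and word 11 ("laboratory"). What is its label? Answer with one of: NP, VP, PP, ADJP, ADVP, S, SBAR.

Both words fall inside [NP his local laboratory below his comet above a local nervous critic across the argument before no performance] (words 9–25), and no smaller constituent contains them both. Label: NP.

NP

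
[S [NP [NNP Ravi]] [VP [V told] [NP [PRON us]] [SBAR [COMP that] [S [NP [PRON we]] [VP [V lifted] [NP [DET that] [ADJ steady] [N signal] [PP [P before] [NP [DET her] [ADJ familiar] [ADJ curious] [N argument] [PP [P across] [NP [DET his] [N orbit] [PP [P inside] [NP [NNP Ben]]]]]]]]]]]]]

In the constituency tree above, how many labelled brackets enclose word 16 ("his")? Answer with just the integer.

11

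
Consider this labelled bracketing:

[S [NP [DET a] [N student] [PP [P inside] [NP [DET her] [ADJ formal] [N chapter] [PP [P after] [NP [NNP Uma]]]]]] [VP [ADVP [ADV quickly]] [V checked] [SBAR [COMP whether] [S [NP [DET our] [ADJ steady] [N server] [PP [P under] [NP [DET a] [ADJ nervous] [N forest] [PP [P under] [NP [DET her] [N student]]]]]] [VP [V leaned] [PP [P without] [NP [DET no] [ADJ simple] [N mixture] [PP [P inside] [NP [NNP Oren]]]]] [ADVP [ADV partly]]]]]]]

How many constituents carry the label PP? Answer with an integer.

Scanning left to right, an opening `[PP` appears at word positions 3, 7, 15, 19, 23, 27 — 6 in total.

6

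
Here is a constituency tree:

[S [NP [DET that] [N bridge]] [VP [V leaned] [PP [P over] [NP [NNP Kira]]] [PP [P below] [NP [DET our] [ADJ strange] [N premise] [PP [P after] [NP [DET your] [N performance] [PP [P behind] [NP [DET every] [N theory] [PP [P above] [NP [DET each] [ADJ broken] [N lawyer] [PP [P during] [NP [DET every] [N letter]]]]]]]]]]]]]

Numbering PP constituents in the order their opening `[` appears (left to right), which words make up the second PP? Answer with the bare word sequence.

Opening `[PP` markers occur at word positions 4, 6, 10, 13, 16, 20; the second of these opens the constituent [PP below our strange premise after your performance behind every theory above each broken lawyer during every letter].

below our strange premise after your performance behind every theory above each broken lawyer during every letter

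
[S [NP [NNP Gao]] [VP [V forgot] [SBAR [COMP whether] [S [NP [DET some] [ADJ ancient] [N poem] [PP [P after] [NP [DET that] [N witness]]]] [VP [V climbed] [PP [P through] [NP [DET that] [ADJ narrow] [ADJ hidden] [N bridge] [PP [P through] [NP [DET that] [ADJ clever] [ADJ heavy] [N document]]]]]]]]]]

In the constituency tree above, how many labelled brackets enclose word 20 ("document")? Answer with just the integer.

10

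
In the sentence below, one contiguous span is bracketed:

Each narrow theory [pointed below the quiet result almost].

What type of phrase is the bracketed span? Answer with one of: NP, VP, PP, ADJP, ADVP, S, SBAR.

VP

"pointed" is the head of the bracketed span, so the span is a verb phrase: VP.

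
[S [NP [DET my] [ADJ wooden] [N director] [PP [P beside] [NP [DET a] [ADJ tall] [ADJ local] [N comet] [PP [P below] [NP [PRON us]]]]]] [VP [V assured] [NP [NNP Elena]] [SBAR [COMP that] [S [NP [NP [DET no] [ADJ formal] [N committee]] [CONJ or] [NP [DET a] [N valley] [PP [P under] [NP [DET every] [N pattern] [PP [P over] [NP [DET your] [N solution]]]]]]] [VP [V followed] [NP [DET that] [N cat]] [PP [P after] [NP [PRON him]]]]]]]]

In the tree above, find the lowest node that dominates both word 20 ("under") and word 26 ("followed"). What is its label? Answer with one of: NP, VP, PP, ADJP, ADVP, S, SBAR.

The smallest bracket enclosing both words is [S no formal committee or a valley under every pattern over your solution followed that cat after him], so the label is S.

S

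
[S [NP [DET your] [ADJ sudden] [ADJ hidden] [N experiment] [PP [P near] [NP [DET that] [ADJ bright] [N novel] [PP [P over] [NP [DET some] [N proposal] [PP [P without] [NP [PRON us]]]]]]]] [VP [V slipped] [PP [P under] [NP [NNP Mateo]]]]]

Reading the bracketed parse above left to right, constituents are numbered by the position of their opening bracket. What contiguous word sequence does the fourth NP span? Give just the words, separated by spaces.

us

The NP opening brackets appear, in order, over: "your sudden hidden experiment near that bright novel over some proposal without us"; "that bright novel over some proposal without us"; "some proposal without us"; "us"; "Mateo". The fourth one spans "us".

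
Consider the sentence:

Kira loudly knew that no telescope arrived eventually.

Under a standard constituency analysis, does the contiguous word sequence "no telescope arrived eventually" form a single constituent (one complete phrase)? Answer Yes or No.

Yes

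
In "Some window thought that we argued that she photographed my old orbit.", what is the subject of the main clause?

some window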